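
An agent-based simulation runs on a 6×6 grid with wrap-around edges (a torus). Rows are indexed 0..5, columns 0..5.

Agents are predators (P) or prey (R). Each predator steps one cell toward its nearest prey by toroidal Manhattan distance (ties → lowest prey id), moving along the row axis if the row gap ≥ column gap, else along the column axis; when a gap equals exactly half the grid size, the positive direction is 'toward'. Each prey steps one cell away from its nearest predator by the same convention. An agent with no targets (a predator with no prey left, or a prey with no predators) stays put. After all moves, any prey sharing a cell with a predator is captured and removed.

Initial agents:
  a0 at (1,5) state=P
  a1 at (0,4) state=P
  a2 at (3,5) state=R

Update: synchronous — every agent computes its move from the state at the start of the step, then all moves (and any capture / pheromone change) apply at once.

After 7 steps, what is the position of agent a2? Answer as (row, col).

t=1: a0@(2,5):P a1@(1,4):P a2@(4,5):R
t=2: a0@(3,5):P a1@(2,4):P a2@(5,5):R
t=3: a0@(4,5):P a1@(3,4):P a2@(0,5):R
t=4: a0@(5,5):P a1@(4,4):P a2@(1,5):R
t=5: a0@(0,5):P a1@(5,4):P a2@(2,5):R
t=6: a0@(1,5):P a1@(0,4):P a2@(3,5):R
t=7: a0@(2,5):P a1@(1,4):P a2@(4,5):R

(4, 5)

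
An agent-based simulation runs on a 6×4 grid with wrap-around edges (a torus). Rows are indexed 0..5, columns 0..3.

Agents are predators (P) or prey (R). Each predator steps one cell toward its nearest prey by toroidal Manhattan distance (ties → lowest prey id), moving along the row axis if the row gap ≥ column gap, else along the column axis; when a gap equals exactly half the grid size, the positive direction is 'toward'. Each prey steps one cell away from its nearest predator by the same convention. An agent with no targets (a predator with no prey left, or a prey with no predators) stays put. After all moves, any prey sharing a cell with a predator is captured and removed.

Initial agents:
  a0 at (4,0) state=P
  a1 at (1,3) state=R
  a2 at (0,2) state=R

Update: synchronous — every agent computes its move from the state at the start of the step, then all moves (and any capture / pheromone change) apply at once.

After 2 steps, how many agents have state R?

t=1: a0@(5,0):P a1@(0,3):R a2@(1,2):R
t=2: a0@(0,0):P a1@(1,3):R a2@(2,2):R

2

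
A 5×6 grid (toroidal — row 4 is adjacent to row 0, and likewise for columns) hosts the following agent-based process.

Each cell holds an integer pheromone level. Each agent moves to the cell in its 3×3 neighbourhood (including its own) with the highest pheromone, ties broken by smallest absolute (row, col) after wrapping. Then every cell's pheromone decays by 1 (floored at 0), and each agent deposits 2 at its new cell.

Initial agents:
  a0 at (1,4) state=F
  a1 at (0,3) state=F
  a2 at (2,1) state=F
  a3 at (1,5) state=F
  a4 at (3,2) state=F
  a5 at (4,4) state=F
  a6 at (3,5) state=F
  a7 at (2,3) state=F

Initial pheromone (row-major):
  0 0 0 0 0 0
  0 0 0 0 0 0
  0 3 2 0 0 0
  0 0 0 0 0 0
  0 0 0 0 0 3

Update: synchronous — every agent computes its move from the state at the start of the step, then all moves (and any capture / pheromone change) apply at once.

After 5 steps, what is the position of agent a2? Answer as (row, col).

t=1: a0@(0,3) a1@(0,2) a2@(2,1) a3@(0,0) a4@(2,1) a5@(4,5) a6@(4,5) a7@(2,2) | pheromone: 2 0 2 2 0 0 / 0 0 0 0 0 0 / 0 6 3 0 0 0 / 0 0 0 0 0 0 / 0 0 0 0 0 6
t=2: a0@(0,2) a1@(0,2) a2@(2,1) a3@(4,5) a4@(2,1) a5@(4,5) a6@(4,5) a7@(2,1) | pheromone: 1 0 5 1 0 0 / 0 0 0 0 0 0 / 0 11 2 0 0 0 / 0 0 0 0 0 0 / 0 0 0 0 0 11
t=3: a0@(0,2) a1@(0,2) a2@(2,1) a3@(4,5) a4@(2,1) a5@(4,5) a6@(4,5) a7@(2,1) | pheromone: 0 0 8 0 0 0 / 0 0 0 0 0 0 / 0 16 1 0 0 0 / 0 0 0 0 0 0 / 0 0 0 0 0 16
t=4: a0@(0,2) a1@(0,2) a2@(2,1) a3@(4,5) a4@(2,1) a5@(4,5) a6@(4,5) a7@(2,1) | pheromone: 0 0 11 0 0 0 / 0 0 0 0 0 0 / 0 21 0 0 0 0 / 0 0 0 0 0 0 / 0 0 0 0 0 21
t=5: a0@(0,2) a1@(0,2) a2@(2,1) a3@(4,5) a4@(2,1) a5@(4,5) a6@(4,5) a7@(2,1) | pheromone: 0 0 14 0 0 0 / 0 0 0 0 0 0 / 0 26 0 0 0 0 / 0 0 0 0 0 0 / 0 0 0 0 0 26

(2, 1)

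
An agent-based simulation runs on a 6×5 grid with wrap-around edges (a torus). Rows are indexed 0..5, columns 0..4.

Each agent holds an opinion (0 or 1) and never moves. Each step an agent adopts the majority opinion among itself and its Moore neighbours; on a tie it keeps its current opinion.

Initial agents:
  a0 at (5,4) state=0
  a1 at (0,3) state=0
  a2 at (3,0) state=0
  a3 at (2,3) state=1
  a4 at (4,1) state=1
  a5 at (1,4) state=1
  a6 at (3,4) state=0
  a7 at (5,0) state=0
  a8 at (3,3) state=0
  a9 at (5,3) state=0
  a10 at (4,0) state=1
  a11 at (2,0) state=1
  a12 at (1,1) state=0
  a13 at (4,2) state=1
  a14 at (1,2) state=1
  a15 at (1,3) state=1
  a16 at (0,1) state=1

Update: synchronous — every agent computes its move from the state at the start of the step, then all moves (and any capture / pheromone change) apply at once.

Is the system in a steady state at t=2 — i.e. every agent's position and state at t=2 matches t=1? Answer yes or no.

no

t=1: a0@(5,4):0 a1@(0,3):0 a2@(3,0):1 a3@(2,3):1 a4@(4,1):1 a5@(1,4):1 a6@(3,4):0 a7@(5,0):1 a8@(3,3):0 a9@(5,3):0 a10@(4,0):0 a11@(2,0):0 a12@(1,1):1 a13@(4,2):1 a14@(1,2):1 a15@(1,3):1 a16@(0,1):1
t=2: a0@(5,4):0 a1@(0,3):0 a2@(3,0):0 a3@(2,3):1 a4@(4,1):1 a5@(1,4):1 a6@(3,4):0 a7@(5,0):1 a8@(3,3):0 a9@(5,3):0 a10@(4,0):0 a11@(2,0):1 a12@(1,1):1 a13@(4,2):1 a14@(1,2):1 a15@(1,3):1 a16@(0,1):1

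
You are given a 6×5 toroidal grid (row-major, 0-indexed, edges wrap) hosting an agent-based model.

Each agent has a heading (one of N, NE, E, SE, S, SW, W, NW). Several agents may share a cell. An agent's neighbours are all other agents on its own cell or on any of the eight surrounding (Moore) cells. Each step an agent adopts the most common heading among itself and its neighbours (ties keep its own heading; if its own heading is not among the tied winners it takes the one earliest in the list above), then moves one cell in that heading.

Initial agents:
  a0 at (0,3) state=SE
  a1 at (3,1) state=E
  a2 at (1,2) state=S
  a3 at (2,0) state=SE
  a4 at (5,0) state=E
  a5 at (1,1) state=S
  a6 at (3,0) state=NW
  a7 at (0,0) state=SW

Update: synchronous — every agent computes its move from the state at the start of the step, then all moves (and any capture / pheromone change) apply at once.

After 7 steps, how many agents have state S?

8

t=1: a0@(1,4):SE a1@(3,2):E a2@(2,2):S a3@(3,1):SE a4@(5,1):E a5@(2,1):S a6@(2,4):NW a7@(1,4):SW
t=2: a0@(2,0):SE a1@(4,2):S a2@(3,2):S a3@(4,1):S a4@(5,2):E a5@(3,1):S a6@(1,3):NW a7@(2,3):SW
t=3: a0@(3,1):SE a1@(5,2):S a2@(4,2):S a3@(5,1):S a4@(0,2):S a5@(4,1):S a6@(0,2):NW a7@(3,2):SW
t=4: a0@(4,1):S a1@(0,2):S a2@(5,2):S a3@(0,1):S a4@(1,2):S a5@(5,1):S a6@(1,2):S a7@(4,2):S
t=5: a0@(5,1):S a1@(1,2):S a2@(0,2):S a3@(1,1):S a4@(2,2):S a5@(0,1):S a6@(2,2):S a7@(5,2):S
t=6: a0@(0,1):S a1@(2,2):S a2@(1,2):S a3@(2,1):S a4@(3,2):S a5@(1,1):S a6@(3,2):S a7@(0,2):S
t=7: a0@(1,1):S a1@(3,2):S a2@(2,2):S a3@(3,1):S a4@(4,2):S a5@(2,1):S a6@(4,2):S a7@(1,2):S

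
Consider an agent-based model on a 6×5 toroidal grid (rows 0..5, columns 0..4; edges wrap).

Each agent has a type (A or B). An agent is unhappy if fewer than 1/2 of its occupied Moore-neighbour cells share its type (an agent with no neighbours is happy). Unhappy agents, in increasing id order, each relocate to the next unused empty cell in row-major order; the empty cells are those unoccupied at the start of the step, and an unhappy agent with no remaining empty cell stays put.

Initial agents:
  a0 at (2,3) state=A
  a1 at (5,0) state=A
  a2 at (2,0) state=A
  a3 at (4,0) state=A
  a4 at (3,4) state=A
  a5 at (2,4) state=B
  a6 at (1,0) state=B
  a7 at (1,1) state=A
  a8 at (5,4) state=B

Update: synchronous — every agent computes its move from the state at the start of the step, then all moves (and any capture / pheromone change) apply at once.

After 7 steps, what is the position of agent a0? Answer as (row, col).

(2, 3)

t=1: a0@(2,3):A a1@(5,0):A a2@(2,0):A a3@(4,0):A a4@(3,4):A a5@(0,0):B a6@(0,1):B a7@(1,1):A a8@(0,2):B
t=2: a0@(2,3):A a1@(0,3):A a2@(2,0):A a3@(4,0):A a4@(3,4):A a5@(0,4):B a6@(0,1):B a7@(1,0):A a8@(0,2):B
t=3: a0@(2,3):A a1@(0,0):A a2@(2,0):A a3@(4,0):A a4@(3,4):A a5@(1,1):B a6@(0,1):B a7@(1,2):A a8@(0,2):B
t=4: a0@(2,3):A a1@(0,3):A a2@(2,0):A a3@(4,0):A a4@(3,4):A a5@(0,4):B a6@(0,1):B a7@(1,0):A a8@(0,2):B
t=5: a0@(2,3):A a1@(0,0):A a2@(2,0):A a3@(4,0):A a4@(3,4):A a5@(1,1):B a6@(0,1):B a7@(1,2):A a8@(0,2):B
t=6: a0@(2,3):A a1@(0,3):A a2@(2,0):A a3@(4,0):A a4@(3,4):A a5@(0,4):B a6@(0,1):B a7@(1,0):A a8@(0,2):B
t=7: a0@(2,3):A a1@(0,0):A a2@(2,0):A a3@(4,0):A a4@(3,4):A a5@(1,1):B a6@(0,1):B a7@(1,2):A a8@(0,2):B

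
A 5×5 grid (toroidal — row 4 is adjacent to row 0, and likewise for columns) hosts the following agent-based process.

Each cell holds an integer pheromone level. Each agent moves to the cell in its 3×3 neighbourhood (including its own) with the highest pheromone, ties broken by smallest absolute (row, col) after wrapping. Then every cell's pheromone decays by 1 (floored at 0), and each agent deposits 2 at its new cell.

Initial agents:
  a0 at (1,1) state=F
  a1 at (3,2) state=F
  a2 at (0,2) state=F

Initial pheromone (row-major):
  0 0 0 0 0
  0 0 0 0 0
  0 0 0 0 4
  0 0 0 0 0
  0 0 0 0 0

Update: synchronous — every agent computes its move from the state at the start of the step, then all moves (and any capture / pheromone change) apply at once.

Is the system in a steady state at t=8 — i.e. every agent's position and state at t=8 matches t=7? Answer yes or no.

yes

t=1: a0@(0,0) a1@(2,1) a2@(0,1) | pheromone: 2 2 0 0 0 / 0 0 0 0 0 / 0 2 0 0 3 / 0 0 0 0 0 / 0 0 0 0 0
t=2: a0@(0,0) a1@(2,1) a2@(0,0) | pheromone: 5 1 0 0 0 / 0 0 0 0 0 / 0 3 0 0 2 / 0 0 0 0 0 / 0 0 0 0 0
t=3: a0@(0,0) a1@(2,1) a2@(0,0) | pheromone: 8 0 0 0 0 / 0 0 0 0 0 / 0 4 0 0 1 / 0 0 0 0 0 / 0 0 0 0 0
t=4: a0@(0,0) a1@(2,1) a2@(0,0) | pheromone: 11 0 0 0 0 / 0 0 0 0 0 / 0 5 0 0 0 / 0 0 0 0 0 / 0 0 0 0 0
t=5: a0@(0,0) a1@(2,1) a2@(0,0) | pheromone: 14 0 0 0 0 / 0 0 0 0 0 / 0 6 0 0 0 / 0 0 0 0 0 / 0 0 0 0 0
t=6: a0@(0,0) a1@(2,1) a2@(0,0) | pheromone: 17 0 0 0 0 / 0 0 0 0 0 / 0 7 0 0 0 / 0 0 0 0 0 / 0 0 0 0 0
t=7: a0@(0,0) a1@(2,1) a2@(0,0) | pheromone: 20 0 0 0 0 / 0 0 0 0 0 / 0 8 0 0 0 / 0 0 0 0 0 / 0 0 0 0 0
t=8: a0@(0,0) a1@(2,1) a2@(0,0) | pheromone: 23 0 0 0 0 / 0 0 0 0 0 / 0 9 0 0 0 / 0 0 0 0 0 / 0 0 0 0 0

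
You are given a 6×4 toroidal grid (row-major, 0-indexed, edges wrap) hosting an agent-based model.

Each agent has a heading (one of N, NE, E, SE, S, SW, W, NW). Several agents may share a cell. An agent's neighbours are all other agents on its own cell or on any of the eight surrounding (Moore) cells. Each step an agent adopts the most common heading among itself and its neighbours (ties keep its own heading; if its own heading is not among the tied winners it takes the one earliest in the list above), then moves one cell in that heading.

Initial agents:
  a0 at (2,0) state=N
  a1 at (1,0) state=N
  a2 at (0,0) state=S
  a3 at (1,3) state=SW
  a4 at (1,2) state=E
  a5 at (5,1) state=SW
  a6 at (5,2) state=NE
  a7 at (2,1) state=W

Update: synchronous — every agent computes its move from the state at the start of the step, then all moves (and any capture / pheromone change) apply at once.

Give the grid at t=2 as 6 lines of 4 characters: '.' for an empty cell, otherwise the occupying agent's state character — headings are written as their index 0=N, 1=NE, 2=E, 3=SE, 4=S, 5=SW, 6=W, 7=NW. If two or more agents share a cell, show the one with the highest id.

00.0
....
....
1...
....
0..0

t=1: a0@(1,0):N a1@(0,0):N a2@(1,3):SW a3@(0,3):N a4@(1,3):E a5@(0,0):SW a6@(4,3):NE a7@(1,1):N
t=2: a0@(0,0):N a1@(5,0):N a2@(0,3):N a3@(5,3):N a4@(0,3):N a5@(5,0):N a6@(3,0):NE a7@(0,1):N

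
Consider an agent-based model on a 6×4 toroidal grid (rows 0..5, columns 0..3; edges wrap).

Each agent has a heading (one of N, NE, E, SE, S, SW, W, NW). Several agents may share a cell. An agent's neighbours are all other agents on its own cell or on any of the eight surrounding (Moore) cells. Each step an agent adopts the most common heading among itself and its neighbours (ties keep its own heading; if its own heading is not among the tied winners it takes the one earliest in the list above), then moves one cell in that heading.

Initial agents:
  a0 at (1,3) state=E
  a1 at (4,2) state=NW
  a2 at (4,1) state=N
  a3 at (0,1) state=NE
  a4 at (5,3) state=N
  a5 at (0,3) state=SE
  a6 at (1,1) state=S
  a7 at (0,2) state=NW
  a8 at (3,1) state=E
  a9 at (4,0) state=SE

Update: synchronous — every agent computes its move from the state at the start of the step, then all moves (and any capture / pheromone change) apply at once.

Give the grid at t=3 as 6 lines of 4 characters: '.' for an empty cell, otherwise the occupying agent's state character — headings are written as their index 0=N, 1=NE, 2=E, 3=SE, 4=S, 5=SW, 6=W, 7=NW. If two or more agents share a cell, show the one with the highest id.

.0..
000.
....
1..7
....
....

t=1: a0@(1,0):E a1@(3,2):N a2@(3,1):N a3@(5,2):NE a4@(0,0):SE a5@(1,0):SE a6@(2,1):S a7@(5,1):NW a8@(3,2):E a9@(3,0):N
t=2: a0@(2,1):SE a1@(2,2):N a2@(2,1):N a3@(4,3):NE a4@(1,1):SE a5@(2,1):SE a6@(1,1):N a7@(4,0):NW a8@(2,2):N a9@(2,0):N
t=3: a0@(1,1):N a1@(1,2):N a2@(1,1):N a3@(3,0):NE a4@(0,1):N a5@(1,1):N a6@(0,1):N a7@(3,3):NW a8@(1,2):N a9@(1,0):N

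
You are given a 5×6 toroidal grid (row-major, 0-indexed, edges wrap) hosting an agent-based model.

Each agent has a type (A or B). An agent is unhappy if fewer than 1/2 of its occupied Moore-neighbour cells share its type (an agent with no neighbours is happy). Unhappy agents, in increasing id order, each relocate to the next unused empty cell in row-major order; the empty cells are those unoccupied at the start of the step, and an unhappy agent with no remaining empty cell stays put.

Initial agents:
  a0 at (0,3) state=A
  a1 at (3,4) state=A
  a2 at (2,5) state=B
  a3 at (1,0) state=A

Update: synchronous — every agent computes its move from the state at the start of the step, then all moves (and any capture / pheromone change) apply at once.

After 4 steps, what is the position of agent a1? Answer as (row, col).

(0, 4)

t=1: a0@(0,3):A a1@(0,0):A a2@(0,1):B a3@(0,2):A
t=2: a0@(0,3):A a1@(0,4):A a2@(0,5):B a3@(0,2):A
t=3: a0@(0,3):A a1@(0,4):A a2@(0,0):B a3@(0,2):A
t=4: (unchanged — steady state)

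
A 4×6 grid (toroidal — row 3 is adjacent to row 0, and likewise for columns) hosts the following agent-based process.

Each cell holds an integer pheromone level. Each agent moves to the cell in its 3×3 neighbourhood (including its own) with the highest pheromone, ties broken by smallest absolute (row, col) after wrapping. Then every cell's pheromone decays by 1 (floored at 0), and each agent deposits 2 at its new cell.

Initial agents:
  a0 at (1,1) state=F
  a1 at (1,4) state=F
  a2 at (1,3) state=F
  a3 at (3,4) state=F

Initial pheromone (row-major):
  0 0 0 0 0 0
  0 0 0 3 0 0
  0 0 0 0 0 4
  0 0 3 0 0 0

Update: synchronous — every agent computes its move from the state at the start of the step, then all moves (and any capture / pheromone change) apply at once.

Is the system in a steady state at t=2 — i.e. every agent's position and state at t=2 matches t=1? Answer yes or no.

yes

t=1: a0@(0,0) a1@(2,5) a2@(1,3) a3@(2,5) | pheromone: 2 0 0 0 0 0 / 0 0 0 4 0 0 / 0 0 0 0 0 7 / 0 0 2 0 0 0
t=2: a0@(0,0) a1@(2,5) a2@(1,3) a3@(2,5) | pheromone: 3 0 0 0 0 0 / 0 0 0 5 0 0 / 0 0 0 0 0 10 / 0 0 1 0 0 0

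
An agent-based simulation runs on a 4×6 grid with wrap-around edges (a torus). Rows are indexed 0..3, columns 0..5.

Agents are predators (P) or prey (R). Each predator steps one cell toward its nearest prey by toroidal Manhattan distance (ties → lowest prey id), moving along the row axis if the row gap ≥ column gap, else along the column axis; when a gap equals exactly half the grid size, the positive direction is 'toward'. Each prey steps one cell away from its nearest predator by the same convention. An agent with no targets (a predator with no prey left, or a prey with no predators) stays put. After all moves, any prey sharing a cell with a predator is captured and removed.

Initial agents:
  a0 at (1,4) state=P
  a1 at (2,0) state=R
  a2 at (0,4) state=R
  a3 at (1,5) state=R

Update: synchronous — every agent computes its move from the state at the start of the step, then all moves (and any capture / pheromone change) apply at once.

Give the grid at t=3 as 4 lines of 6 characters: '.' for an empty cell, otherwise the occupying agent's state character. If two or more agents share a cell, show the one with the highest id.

t=1: a0@(0,4):P a1@(2,1):R a2@(3,4):R a3@(1,0):R
t=2: a0@(3,4):P a1@(2,0):R a2@(2,4):R a3@(1,1):R
t=3: a0@(2,4):P a1@(2,1):R a2@(1,4):R a3@(1,0):R

......
R...R.
.R..P.
......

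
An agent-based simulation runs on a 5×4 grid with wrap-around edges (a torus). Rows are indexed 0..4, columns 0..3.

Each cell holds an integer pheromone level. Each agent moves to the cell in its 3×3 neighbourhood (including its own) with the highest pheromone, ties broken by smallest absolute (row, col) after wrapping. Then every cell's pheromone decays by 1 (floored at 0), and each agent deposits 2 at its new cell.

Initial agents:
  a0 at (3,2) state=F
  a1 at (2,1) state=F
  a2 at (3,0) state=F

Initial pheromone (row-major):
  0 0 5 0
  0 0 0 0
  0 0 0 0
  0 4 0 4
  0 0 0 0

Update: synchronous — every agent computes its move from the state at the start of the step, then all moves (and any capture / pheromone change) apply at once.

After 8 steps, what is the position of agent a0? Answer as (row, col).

(3, 1)

t=1: a0@(3,1) a1@(3,1) a2@(3,1) | pheromone: 0 0 4 0 / 0 0 0 0 / 0 0 0 0 / 0 9 0 3 / 0 0 0 0
t=2: a0@(3,1) a1@(3,1) a2@(3,1) | pheromone: 0 0 3 0 / 0 0 0 0 / 0 0 0 0 / 0 14 0 2 / 0 0 0 0
t=3: a0@(3,1) a1@(3,1) a2@(3,1) | pheromone: 0 0 2 0 / 0 0 0 0 / 0 0 0 0 / 0 19 0 1 / 0 0 0 0
t=4: a0@(3,1) a1@(3,1) a2@(3,1) | pheromone: 0 0 1 0 / 0 0 0 0 / 0 0 0 0 / 0 24 0 0 / 0 0 0 0
t=5: a0@(3,1) a1@(3,1) a2@(3,1) | pheromone: 0 0 0 0 / 0 0 0 0 / 0 0 0 0 / 0 29 0 0 / 0 0 0 0
t=6: a0@(3,1) a1@(3,1) a2@(3,1) | pheromone: 0 0 0 0 / 0 0 0 0 / 0 0 0 0 / 0 34 0 0 / 0 0 0 0
t=7: a0@(3,1) a1@(3,1) a2@(3,1) | pheromone: 0 0 0 0 / 0 0 0 0 / 0 0 0 0 / 0 39 0 0 / 0 0 0 0
t=8: a0@(3,1) a1@(3,1) a2@(3,1) | pheromone: 0 0 0 0 / 0 0 0 0 / 0 0 0 0 / 0 44 0 0 / 0 0 0 0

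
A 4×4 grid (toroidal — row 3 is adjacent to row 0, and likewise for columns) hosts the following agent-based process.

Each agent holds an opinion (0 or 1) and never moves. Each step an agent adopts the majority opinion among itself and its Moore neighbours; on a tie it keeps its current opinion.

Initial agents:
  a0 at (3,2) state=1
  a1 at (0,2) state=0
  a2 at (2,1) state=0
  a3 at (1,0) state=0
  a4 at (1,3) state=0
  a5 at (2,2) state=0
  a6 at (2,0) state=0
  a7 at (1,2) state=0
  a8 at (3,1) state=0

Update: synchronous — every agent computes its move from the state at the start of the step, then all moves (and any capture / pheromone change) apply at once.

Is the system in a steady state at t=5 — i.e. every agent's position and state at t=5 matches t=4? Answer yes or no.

yes

t=1: a0@(3,2):0 a1@(0,2):0 a2@(2,1):0 a3@(1,0):0 a4@(1,3):0 a5@(2,2):0 a6@(2,0):0 a7@(1,2):0 a8@(3,1):0
t=2: (unchanged — steady state)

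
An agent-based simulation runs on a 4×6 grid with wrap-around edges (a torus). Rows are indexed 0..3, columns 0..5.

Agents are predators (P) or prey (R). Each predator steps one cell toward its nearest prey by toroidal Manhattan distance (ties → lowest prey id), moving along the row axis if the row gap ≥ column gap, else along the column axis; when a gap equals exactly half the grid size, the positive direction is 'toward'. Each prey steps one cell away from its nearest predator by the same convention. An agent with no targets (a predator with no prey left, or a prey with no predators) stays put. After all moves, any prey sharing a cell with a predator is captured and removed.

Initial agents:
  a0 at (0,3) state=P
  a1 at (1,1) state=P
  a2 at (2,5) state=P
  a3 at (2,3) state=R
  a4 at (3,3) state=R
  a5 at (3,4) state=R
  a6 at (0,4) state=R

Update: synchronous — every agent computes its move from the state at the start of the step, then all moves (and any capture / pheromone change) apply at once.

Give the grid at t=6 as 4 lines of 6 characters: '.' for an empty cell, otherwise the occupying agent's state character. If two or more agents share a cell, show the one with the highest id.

......
.PR...
.....P
.....R

t=1: a0@(3,3):P a1@(1,2):P a2@(2,4):P a3@(1,3):R a4@(2,3):R a6@(0,5):R
t=2: a0@(2,3):P a1@(1,3):P a2@(2,3):P a3@(1,4):R a6@(0,0):R
t=3: a0@(1,3):P a1@(1,4):P a2@(1,3):P a3@(1,5):R a6@(0,5):R
t=4: a0@(1,4):P a1@(1,5):P a2@(1,4):P a3@(1,0):R a6@(3,5):R
t=5: a0@(1,5):P a1@(1,0):P a2@(1,5):P a3@(1,1):R a6@(2,5):R
t=6: a0@(2,5):P a1@(1,1):P a2@(2,5):P a3@(1,2):R a6@(3,5):R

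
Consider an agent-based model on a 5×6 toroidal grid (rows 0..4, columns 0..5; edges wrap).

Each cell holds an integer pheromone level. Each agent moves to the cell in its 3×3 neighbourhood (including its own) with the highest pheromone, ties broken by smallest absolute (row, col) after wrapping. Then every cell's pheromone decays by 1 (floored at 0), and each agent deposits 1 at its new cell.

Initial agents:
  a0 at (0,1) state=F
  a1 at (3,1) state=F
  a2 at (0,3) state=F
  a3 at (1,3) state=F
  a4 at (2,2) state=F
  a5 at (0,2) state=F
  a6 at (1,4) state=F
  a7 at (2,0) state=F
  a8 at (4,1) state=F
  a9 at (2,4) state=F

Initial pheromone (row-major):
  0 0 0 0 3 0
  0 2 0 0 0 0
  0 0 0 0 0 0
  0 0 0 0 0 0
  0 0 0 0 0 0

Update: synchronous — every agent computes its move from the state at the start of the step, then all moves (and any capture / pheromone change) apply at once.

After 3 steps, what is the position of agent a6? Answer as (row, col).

t=1: a0@(1,1) a1@(2,0) a2@(0,4) a3@(0,4) a4@(1,1) a5@(1,1) a6@(0,4) a7@(1,1) a8@(0,0) a9@(1,3) | pheromone: 1 0 0 0 5 0 / 0 5 0 1 0 0 / 1 0 0 0 0 0 / 0 0 0 0 0 0 / 0 0 0 0 0 0
t=2: a0@(1,1) a1@(1,1) a2@(0,4) a3@(0,4) a4@(1,1) a5@(1,1) a6@(0,4) a7@(1,1) a8@(1,1) a9@(0,4) | pheromone: 0 0 0 0 8 0 / 0 10 0 0 0 0 / 0 0 0 0 0 0 / 0 0 0 0 0 0 / 0 0 0 0 0 0
t=3: a0@(1,1) a1@(1,1) a2@(0,4) a3@(0,4) a4@(1,1) a5@(1,1) a6@(0,4) a7@(1,1) a8@(1,1) a9@(0,4) | pheromone: 0 0 0 0 11 0 / 0 15 0 0 0 0 / 0 0 0 0 0 0 / 0 0 0 0 0 0 / 0 0 0 0 0 0

(0, 4)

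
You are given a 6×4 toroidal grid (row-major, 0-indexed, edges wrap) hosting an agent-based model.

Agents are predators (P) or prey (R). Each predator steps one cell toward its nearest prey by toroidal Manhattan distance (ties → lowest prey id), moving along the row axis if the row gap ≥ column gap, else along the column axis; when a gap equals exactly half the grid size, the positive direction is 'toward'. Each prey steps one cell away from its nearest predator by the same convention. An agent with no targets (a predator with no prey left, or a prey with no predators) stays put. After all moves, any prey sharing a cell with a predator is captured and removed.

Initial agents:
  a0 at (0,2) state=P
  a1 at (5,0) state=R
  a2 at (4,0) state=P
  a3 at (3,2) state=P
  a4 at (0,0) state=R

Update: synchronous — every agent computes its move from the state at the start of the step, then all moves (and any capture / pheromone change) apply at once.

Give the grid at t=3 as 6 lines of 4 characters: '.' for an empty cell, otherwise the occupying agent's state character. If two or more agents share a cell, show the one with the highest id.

t=1: a0@(0,3):P a1@(0,0):R a2@(5,0):P a3@(4,2):P
t=2: a0@(0,0):P a1@(0,1):R a2@(0,0):P a3@(5,2):P
t=3: a0@(0,1):P a2@(0,1):P a3@(0,2):P

.PP.
....
....
....
....
....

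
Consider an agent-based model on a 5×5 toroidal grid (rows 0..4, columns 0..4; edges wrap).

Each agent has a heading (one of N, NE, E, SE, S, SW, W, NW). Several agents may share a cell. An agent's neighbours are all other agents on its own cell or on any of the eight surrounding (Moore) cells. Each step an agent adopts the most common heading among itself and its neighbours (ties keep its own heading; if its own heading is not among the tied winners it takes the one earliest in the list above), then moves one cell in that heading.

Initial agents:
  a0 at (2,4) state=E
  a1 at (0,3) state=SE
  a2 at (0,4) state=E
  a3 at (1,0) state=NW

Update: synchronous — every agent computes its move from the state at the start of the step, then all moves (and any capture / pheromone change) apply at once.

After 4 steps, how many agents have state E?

4

t=1: a0@(2,0):E a1@(1,4):SE a2@(0,0):E a3@(1,1):E
t=2: a0@(2,1):E a1@(1,0):E a2@(0,1):E a3@(1,2):E
t=3: a0@(2,2):E a1@(1,1):E a2@(0,2):E a3@(1,3):E
t=4: a0@(2,3):E a1@(1,2):E a2@(0,3):E a3@(1,4):E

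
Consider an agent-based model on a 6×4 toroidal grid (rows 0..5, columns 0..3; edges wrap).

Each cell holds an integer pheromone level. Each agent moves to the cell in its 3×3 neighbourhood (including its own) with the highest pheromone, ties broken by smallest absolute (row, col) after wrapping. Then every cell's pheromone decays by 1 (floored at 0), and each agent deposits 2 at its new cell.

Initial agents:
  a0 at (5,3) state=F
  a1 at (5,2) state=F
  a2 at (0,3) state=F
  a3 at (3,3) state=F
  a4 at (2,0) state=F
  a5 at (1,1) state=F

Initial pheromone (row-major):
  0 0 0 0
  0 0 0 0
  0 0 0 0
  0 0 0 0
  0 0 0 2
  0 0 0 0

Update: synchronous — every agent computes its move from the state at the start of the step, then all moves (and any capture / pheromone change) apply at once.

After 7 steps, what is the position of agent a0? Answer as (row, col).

t=1: a0@(4,3) a1@(4,3) a2@(0,0) a3@(4,3) a4@(1,0) a5@(0,0) | pheromone: 4 0 0 0 / 2 0 0 0 / 0 0 0 0 / 0 0 0 0 / 0 0 0 7 / 0 0 0 0
t=2: a0@(4,3) a1@(4,3) a2@(0,0) a3@(4,3) a4@(0,0) a5@(0,0) | pheromone: 9 0 0 0 / 1 0 0 0 / 0 0 0 0 / 0 0 0 0 / 0 0 0 12 / 0 0 0 0
t=3: a0@(4,3) a1@(4,3) a2@(0,0) a3@(4,3) a4@(0,0) a5@(0,0) | pheromone: 14 0 0 0 / 0 0 0 0 / 0 0 0 0 / 0 0 0 0 / 0 0 0 17 / 0 0 0 0
t=4: a0@(4,3) a1@(4,3) a2@(0,0) a3@(4,3) a4@(0,0) a5@(0,0) | pheromone: 19 0 0 0 / 0 0 0 0 / 0 0 0 0 / 0 0 0 0 / 0 0 0 22 / 0 0 0 0
t=5: a0@(4,3) a1@(4,3) a2@(0,0) a3@(4,3) a4@(0,0) a5@(0,0) | pheromone: 24 0 0 0 / 0 0 0 0 / 0 0 0 0 / 0 0 0 0 / 0 0 0 27 / 0 0 0 0
t=6: a0@(4,3) a1@(4,3) a2@(0,0) a3@(4,3) a4@(0,0) a5@(0,0) | pheromone: 29 0 0 0 / 0 0 0 0 / 0 0 0 0 / 0 0 0 0 / 0 0 0 32 / 0 0 0 0
t=7: a0@(4,3) a1@(4,3) a2@(0,0) a3@(4,3) a4@(0,0) a5@(0,0) | pheromone: 34 0 0 0 / 0 0 0 0 / 0 0 0 0 / 0 0 0 0 / 0 0 0 37 / 0 0 0 0

(4, 3)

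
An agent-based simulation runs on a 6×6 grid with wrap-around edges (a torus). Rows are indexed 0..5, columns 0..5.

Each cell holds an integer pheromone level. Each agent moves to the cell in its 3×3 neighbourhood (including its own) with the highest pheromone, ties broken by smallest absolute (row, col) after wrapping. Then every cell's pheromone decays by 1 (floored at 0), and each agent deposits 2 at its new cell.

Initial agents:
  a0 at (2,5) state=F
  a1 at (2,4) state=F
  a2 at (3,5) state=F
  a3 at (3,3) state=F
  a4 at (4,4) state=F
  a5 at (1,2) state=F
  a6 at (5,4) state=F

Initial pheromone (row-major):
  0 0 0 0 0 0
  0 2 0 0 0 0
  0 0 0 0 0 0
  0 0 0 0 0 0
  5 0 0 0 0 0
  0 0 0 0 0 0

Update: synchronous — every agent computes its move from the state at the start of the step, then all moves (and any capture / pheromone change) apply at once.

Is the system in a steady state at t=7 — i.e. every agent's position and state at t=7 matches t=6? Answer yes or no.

yes

t=1: a0@(1,0) a1@(1,3) a2@(4,0) a3@(2,2) a4@(3,3) a5@(1,1) a6@(0,3) | pheromone: 0 0 0 2 0 0 / 2 3 0 2 0 0 / 0 0 2 0 0 0 / 0 0 0 2 0 0 / 6 0 0 0 0 0 / 0 0 0 0 0 0
t=2: a0@(1,1) a1@(0,3) a2@(4,0) a3@(1,1) a4@(2,2) a5@(1,1) a6@(0,3) | pheromone: 0 0 0 5 0 0 / 1 8 0 1 0 0 / 0 0 3 0 0 0 / 0 0 0 1 0 0 / 7 0 0 0 0 0 / 0 0 0 0 0 0
t=3: a0@(1,1) a1@(0,3) a2@(4,0) a3@(1,1) a4@(1,1) a5@(1,1) a6@(0,3) | pheromone: 0 0 0 8 0 0 / 0 15 0 0 0 0 / 0 0 2 0 0 0 / 0 0 0 0 0 0 / 8 0 0 0 0 0 / 0 0 0 0 0 0
t=4: a0@(1,1) a1@(0,3) a2@(4,0) a3@(1,1) a4@(1,1) a5@(1,1) a6@(0,3) | pheromone: 0 0 0 11 0 0 / 0 22 0 0 0 0 / 0 0 1 0 0 0 / 0 0 0 0 0 0 / 9 0 0 0 0 0 / 0 0 0 0 0 0
t=5: a0@(1,1) a1@(0,3) a2@(4,0) a3@(1,1) a4@(1,1) a5@(1,1) a6@(0,3) | pheromone: 0 0 0 14 0 0 / 0 29 0 0 0 0 / 0 0 0 0 0 0 / 0 0 0 0 0 0 / 10 0 0 0 0 0 / 0 0 0 0 0 0
t=6: a0@(1,1) a1@(0,3) a2@(4,0) a3@(1,1) a4@(1,1) a5@(1,1) a6@(0,3) | pheromone: 0 0 0 17 0 0 / 0 36 0 0 0 0 / 0 0 0 0 0 0 / 0 0 0 0 0 0 / 11 0 0 0 0 0 / 0 0 0 0 0 0
t=7: a0@(1,1) a1@(0,3) a2@(4,0) a3@(1,1) a4@(1,1) a5@(1,1) a6@(0,3) | pheromone: 0 0 0 20 0 0 / 0 43 0 0 0 0 / 0 0 0 0 0 0 / 0 0 0 0 0 0 / 12 0 0 0 0 0 / 0 0 0 0 0 0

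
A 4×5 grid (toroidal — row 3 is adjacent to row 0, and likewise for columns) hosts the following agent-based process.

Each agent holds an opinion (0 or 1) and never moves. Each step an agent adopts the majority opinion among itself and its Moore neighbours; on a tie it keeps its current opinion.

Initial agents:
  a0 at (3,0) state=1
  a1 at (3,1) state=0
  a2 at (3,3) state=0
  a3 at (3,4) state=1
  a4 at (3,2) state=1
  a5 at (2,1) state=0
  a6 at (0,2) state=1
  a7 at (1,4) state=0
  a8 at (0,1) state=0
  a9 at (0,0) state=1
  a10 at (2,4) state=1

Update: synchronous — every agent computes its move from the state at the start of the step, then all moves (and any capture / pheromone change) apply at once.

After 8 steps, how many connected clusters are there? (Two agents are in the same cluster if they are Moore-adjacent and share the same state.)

t=1: a0@(3,0):1 a1@(3,1):1 a2@(3,3):1 a3@(3,4):1 a4@(3,2):0 a5@(2,1):0 a6@(0,2):0 a7@(1,4):1 a8@(0,1):1 a9@(0,0):1 a10@(2,4):1
t=2: a0@(3,0):1 a1@(3,1):1 a2@(3,3):1 a3@(3,4):1 a4@(3,2):0 a5@(2,1):0 a6@(0,2):1 a7@(1,4):1 a8@(0,1):1 a9@(0,0):1 a10@(2,4):1
t=3: a0@(3,0):1 a1@(3,1):1 a2@(3,3):1 a3@(3,4):1 a4@(3,2):1 a5@(2,1):0 a6@(0,2):1 a7@(1,4):1 a8@(0,1):1 a9@(0,0):1 a10@(2,4):1
t=4: a0@(3,0):1 a1@(3,1):1 a2@(3,3):1 a3@(3,4):1 a4@(3,2):1 a5@(2,1):1 a6@(0,2):1 a7@(1,4):1 a8@(0,1):1 a9@(0,0):1 a10@(2,4):1
t=5: (unchanged — steady state)

1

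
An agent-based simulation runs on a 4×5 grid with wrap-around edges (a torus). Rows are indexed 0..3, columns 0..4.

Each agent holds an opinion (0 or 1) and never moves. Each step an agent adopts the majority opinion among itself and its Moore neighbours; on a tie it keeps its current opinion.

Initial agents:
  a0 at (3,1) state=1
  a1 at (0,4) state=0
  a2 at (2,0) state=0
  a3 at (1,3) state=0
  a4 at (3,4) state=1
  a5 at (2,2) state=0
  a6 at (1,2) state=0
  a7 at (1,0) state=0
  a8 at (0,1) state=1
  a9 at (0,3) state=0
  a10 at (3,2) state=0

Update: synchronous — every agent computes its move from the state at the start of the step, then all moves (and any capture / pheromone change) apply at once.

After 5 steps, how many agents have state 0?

t=1: a0@(3,1):0 a1@(0,4):0 a2@(2,0):0 a3@(1,3):0 a4@(3,4):0 a5@(2,2):0 a6@(1,2):0 a7@(1,0):0 a8@(0,1):0 a9@(0,3):0 a10@(3,2):0
t=2: (unchanged — steady state)

11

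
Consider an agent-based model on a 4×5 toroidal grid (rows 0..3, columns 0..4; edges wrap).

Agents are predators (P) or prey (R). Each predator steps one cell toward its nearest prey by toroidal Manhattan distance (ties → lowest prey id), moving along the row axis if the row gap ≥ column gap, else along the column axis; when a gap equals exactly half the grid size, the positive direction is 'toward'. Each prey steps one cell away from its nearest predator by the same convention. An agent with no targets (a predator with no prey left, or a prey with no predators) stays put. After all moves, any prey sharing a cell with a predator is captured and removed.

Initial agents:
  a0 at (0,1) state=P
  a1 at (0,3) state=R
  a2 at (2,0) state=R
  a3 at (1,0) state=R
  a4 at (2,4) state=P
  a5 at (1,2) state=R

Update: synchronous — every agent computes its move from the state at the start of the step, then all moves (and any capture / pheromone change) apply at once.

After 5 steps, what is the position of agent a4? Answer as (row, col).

(2, 4)

t=1: a0@(0,2):P a1@(0,4):R a2@(2,1):R a4@(2,0):P a5@(2,2):R
t=2: a0@(0,3):P a1@(0,0):R a2@(2,2):R a4@(2,1):P a5@(1,2):R
t=3: a0@(0,4):P a1@(0,1):R a2@(2,3):R a4@(2,2):P
t=4: a0@(0,0):P a1@(0,2):R a2@(2,4):R a4@(2,3):P
t=5: a0@(0,1):P a1@(0,3):R a2@(2,0):R a4@(2,4):P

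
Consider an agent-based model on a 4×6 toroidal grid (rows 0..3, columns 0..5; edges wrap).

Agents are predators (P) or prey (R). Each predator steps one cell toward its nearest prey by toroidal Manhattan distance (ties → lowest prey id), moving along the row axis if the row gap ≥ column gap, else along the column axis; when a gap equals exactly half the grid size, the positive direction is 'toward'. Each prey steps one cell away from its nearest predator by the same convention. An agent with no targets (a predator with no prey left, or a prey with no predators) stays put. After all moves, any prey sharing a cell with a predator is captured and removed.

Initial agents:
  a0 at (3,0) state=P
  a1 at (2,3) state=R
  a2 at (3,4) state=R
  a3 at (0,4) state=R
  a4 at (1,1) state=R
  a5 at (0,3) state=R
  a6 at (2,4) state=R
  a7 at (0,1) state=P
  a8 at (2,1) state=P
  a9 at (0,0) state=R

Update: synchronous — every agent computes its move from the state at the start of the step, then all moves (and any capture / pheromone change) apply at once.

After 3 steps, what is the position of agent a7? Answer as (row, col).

(3, 1)

t=1: a0@(0,0):P a1@(2,4):R a2@(3,3):R a3@(0,3):R a4@(2,1):R a5@(0,4):R a6@(2,3):R a7@(1,1):P a8@(1,1):P a9@(1,0):R
t=2: a0@(1,0):P a1@(1,4):R a2@(3,2):R a3@(0,2):R a4@(3,1):R a5@(0,3):R a6@(2,4):R a7@(2,1):P a8@(2,1):P a9@(2,0):R
t=3: a0@(2,0):P a1@(1,3):R a2@(0,2):R a3@(0,3):R a4@(0,1):R a5@(0,2):R a6@(2,3):R a7@(3,1):P a8@(3,1):P a9@(3,0):R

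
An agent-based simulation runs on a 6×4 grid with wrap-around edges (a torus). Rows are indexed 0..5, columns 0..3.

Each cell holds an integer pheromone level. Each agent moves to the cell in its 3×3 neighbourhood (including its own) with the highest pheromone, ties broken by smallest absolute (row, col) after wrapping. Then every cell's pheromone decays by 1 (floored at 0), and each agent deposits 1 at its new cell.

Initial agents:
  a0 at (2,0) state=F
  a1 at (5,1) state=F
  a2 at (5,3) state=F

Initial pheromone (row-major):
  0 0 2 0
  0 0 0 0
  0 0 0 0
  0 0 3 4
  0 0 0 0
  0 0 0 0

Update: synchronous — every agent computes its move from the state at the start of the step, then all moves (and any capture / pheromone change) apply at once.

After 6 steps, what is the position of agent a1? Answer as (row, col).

t=1: a0@(3,3) a1@(0,2) a2@(0,2) | pheromone: 0 0 3 0 / 0 0 0 0 / 0 0 0 0 / 0 0 2 4 / 0 0 0 0 / 0 0 0 0
t=2: a0@(3,3) a1@(0,2) a2@(0,2) | pheromone: 0 0 4 0 / 0 0 0 0 / 0 0 0 0 / 0 0 1 4 / 0 0 0 0 / 0 0 0 0
t=3: a0@(3,3) a1@(0,2) a2@(0,2) | pheromone: 0 0 5 0 / 0 0 0 0 / 0 0 0 0 / 0 0 0 4 / 0 0 0 0 / 0 0 0 0
t=4: a0@(3,3) a1@(0,2) a2@(0,2) | pheromone: 0 0 6 0 / 0 0 0 0 / 0 0 0 0 / 0 0 0 4 / 0 0 0 0 / 0 0 0 0
t=5: a0@(3,3) a1@(0,2) a2@(0,2) | pheromone: 0 0 7 0 / 0 0 0 0 / 0 0 0 0 / 0 0 0 4 / 0 0 0 0 / 0 0 0 0
t=6: a0@(3,3) a1@(0,2) a2@(0,2) | pheromone: 0 0 8 0 / 0 0 0 0 / 0 0 0 0 / 0 0 0 4 / 0 0 0 0 / 0 0 0 0

(0, 2)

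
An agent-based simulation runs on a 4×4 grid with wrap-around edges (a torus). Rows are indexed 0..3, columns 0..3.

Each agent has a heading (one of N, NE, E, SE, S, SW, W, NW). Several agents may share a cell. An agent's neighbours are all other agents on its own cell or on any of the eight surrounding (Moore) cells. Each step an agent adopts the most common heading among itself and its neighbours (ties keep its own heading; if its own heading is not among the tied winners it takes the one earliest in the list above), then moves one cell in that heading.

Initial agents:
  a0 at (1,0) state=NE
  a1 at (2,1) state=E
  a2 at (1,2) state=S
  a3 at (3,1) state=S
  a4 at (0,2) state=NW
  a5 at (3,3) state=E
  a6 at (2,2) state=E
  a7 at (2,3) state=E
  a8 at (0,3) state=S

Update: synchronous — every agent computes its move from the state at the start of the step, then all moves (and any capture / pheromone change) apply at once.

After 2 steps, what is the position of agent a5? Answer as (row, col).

t=1: a0@(1,1):E a1@(2,2):E a2@(1,3):E a3@(3,2):E a4@(1,2):S a5@(3,0):E a6@(2,3):E a7@(2,0):E a8@(1,3):S
t=2: a0@(1,2):E a1@(2,3):E a2@(1,0):E a3@(3,3):E a4@(1,3):E a5@(3,1):E a6@(2,0):E a7@(2,1):E a8@(1,0):E

(3, 1)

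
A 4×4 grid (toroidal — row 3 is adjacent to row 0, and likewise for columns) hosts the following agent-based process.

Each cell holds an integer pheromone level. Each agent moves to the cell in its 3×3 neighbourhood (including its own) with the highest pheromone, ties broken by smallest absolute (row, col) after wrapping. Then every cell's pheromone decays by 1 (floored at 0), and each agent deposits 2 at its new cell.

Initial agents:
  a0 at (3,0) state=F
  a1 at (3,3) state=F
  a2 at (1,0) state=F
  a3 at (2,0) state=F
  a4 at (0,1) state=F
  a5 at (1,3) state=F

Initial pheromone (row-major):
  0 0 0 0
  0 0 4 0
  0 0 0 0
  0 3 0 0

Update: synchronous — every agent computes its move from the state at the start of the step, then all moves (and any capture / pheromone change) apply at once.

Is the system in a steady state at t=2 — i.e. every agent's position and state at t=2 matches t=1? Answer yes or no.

no

t=1: a0@(3,1) a1@(0,0) a2@(0,0) a3@(3,1) a4@(1,2) a5@(1,2) | pheromone: 4 0 0 0 / 0 0 7 0 / 0 0 0 0 / 0 6 0 0
t=2: a0@(3,1) a1@(3,1) a2@(3,1) a3@(3,1) a4@(1,2) a5@(1,2) | pheromone: 3 0 0 0 / 0 0 10 0 / 0 0 0 0 / 0 13 0 0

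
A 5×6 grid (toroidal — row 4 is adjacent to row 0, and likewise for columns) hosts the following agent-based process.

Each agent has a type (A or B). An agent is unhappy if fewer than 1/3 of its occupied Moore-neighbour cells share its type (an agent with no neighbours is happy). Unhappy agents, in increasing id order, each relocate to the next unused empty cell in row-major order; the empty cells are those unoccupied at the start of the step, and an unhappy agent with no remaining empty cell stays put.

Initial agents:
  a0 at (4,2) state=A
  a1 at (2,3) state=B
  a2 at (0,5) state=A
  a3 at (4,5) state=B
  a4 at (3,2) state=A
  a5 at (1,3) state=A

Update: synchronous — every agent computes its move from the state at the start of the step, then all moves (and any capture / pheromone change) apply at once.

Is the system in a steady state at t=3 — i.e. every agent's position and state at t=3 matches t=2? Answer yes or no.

yes

t=1: a0@(4,2):A a1@(0,0):B a2@(0,1):A a3@(0,2):B a4@(3,2):A a5@(0,3):A
t=2: a0@(4,2):A a1@(0,4):B a2@(0,1):A a3@(0,5):B a4@(3,2):A a5@(0,3):A
t=3: (unchanged — steady state)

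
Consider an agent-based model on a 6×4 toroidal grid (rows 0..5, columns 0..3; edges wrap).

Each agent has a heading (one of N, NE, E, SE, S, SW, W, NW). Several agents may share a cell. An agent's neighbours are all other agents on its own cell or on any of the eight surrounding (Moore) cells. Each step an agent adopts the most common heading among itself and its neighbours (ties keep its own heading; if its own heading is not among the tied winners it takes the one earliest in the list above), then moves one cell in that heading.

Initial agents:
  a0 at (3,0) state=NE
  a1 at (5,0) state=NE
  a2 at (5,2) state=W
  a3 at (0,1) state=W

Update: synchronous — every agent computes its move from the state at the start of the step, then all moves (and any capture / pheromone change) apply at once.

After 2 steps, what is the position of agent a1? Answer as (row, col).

(3, 2)

t=1: a0@(2,1):NE a1@(4,1):NE a2@(5,1):W a3@(0,0):W
t=2: a0@(1,2):NE a1@(3,2):NE a2@(5,0):W a3@(0,3):W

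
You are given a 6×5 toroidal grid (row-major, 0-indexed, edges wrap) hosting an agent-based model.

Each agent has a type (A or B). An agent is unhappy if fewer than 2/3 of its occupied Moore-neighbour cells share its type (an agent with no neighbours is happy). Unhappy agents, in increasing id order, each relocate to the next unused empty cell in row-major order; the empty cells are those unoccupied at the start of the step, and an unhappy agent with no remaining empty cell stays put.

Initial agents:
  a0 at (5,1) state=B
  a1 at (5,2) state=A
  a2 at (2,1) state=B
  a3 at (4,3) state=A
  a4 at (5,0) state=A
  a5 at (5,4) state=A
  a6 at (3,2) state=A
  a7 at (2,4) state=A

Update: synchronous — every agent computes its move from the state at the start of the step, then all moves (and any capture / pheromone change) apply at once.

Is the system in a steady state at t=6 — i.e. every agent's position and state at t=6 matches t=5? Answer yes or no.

no

t=1: a0@(0,0):B a1@(0,1):A a2@(0,2):B a3@(4,3):A a4@(0,3):A a5@(5,4):A a6@(0,4):A a7@(2,4):A
t=2: a0@(1,0):B a1@(1,1):A a2@(1,2):B a3@(4,3):A a4@(0,3):A a5@(5,4):A a6@(0,4):A a7@(2,4):A
t=3: a0@(0,0):B a1@(0,1):A a2@(0,2):B a3@(4,3):A a4@(0,3):A a5@(5,4):A a6@(0,4):A a7@(1,3):A
t=4: a0@(1,0):B a1@(1,1):A a2@(1,2):B a3@(4,3):A a4@(0,3):A a5@(5,4):A a6@(0,4):A a7@(1,3):A
t=5: a0@(0,0):B a1@(0,1):A a2@(0,2):B a3@(4,3):A a4@(0,3):A a5@(5,4):A a6@(0,4):A a7@(1,3):A
t=6: a0@(1,0):B a1@(1,1):A a2@(1,2):B a3@(4,3):A a4@(0,3):A a5@(5,4):A a6@(0,4):A a7@(1,3):A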